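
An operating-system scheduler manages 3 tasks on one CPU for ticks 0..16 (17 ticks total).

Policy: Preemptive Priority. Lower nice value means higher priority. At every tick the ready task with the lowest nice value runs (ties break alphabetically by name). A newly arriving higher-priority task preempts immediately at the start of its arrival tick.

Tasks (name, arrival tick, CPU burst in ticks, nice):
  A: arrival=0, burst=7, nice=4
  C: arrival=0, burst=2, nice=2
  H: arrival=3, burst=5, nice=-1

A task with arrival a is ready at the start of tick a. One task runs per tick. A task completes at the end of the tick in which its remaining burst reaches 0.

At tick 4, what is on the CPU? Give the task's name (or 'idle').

t=0: ready={A,C} → run C
t=1: ready={A,C} → run C
t=2: ready={A} → run A
t=3: ready={A,H} → run H
t=4: ready={A,H} → run H
t=5: ready={A,H} → run H
t=6: ready={A,H} → run H
t=7: ready={A,H} → run H
t=8: ready={A} → run A
t=9: ready={A} → run A
t=10: ready={A} → run A
t=11: ready={A} → run A
t=12: ready={A} → run A
t=13: ready={A} → run A
t=14: (idle)
t=15: (idle)
t=16: (idle)

running at tick 4 = H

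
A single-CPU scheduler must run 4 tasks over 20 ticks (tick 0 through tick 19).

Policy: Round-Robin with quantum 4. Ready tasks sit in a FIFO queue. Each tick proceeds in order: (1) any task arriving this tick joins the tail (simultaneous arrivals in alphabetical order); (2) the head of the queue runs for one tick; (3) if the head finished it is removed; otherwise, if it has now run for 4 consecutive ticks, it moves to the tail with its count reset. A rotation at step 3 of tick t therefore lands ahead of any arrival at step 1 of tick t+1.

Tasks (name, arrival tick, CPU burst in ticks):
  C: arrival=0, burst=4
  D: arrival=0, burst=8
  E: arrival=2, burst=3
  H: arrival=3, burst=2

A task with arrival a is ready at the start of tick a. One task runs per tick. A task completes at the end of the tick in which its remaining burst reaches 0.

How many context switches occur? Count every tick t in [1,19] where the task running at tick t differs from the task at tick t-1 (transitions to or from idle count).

t=0: queue=[C,D] q_used=0 → run C
t=1: queue=[C,D] q_used=1 → run C
t=2: queue=[C,D,E] q_used=2 → run C
t=3: queue=[C,D,E,H] q_used=3 → run C
t=4: queue=[D,E,H] q_used=0 → run D
t=5: queue=[D,E,H] q_used=1 → run D
t=6: queue=[D,E,H] q_used=2 → run D
t=7: queue=[D,E,H] q_used=3 → run D
t=8: queue=[E,H,D] q_used=0 → run E
t=9: queue=[E,H,D] q_used=1 → run E
t=10: queue=[E,H,D] q_used=2 → run E
t=11: queue=[H,D] q_used=0 → run H
t=12: queue=[H,D] q_used=1 → run H
t=13: queue=[D] q_used=0 → run D
t=14: queue=[D] q_used=1 → run D
t=15: queue=[D] q_used=2 → run D
t=16: queue=[D] q_used=3 → run D
t=17: (idle)
t=18: (idle)
t=19: (idle)

context switches = 5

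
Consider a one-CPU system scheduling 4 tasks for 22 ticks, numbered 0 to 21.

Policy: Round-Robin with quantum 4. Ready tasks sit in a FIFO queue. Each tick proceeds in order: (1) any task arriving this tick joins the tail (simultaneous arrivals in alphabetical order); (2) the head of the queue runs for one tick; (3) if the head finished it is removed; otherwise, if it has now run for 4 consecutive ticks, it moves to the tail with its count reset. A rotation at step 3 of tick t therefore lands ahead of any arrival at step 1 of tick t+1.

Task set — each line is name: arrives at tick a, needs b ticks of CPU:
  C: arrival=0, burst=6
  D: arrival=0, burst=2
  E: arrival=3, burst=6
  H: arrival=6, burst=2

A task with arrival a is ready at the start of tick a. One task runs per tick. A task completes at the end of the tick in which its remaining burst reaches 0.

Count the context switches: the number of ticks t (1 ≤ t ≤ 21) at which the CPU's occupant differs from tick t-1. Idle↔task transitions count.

t=0: queue=[C,D] q_used=0 → run C
t=1: queue=[C,D] q_used=1 → run C
t=2: queue=[C,D] q_used=2 → run C
t=3: queue=[C,D,E] q_used=3 → run C
t=4: queue=[D,E,C] q_used=0 → run D
t=5: queue=[D,E,C] q_used=1 → run D
t=6: queue=[E,C,H] q_used=0 → run E
t=7: queue=[E,C,H] q_used=1 → run E
t=8: queue=[E,C,H] q_used=2 → run E
t=9: queue=[E,C,H] q_used=3 → run E
t=10: queue=[C,H,E] q_used=0 → run C
t=11: queue=[C,H,E] q_used=1 → run C
t=12: queue=[H,E] q_used=0 → run H
t=13: queue=[H,E] q_used=1 → run H
t=14: queue=[E] q_used=0 → run E
t=15: queue=[E] q_used=1 → run E
t=16: (idle)
t=17: (idle)
t=18: (idle)
t=19: (idle)
t=20: (idle)
t=21: (idle)

context switches = 6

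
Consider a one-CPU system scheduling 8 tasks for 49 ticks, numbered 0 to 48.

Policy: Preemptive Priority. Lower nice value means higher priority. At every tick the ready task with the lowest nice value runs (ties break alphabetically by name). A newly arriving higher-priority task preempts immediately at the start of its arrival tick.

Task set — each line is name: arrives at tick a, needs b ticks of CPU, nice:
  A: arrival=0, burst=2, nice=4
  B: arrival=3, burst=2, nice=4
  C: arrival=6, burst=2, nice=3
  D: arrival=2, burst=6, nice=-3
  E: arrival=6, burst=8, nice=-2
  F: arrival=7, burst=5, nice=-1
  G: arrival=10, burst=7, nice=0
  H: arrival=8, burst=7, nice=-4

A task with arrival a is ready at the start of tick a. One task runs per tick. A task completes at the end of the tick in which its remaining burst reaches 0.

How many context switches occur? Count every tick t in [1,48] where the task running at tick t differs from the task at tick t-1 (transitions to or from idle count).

context switches = 8

t=0: ready={A} → run A
t=1: ready={A} → run A
t=2: ready={D} → run D
t=3: ready={B,D} → run D
t=4: ready={B,D} → run D
t=5: ready={B,D} → run D
t=6: ready={B,C,D,E} → run D
t=7: ready={B,C,D,E,F} → run D
t=8: ready={B,C,E,F,H} → run H
t=9: ready={B,C,E,F,H} → run H
t=10: ready={B,C,E,F,G,H} → run H
t=11: ready={B,C,E,F,G,H} → run H
t=12: ready={B,C,E,F,G,H} → run H
t=13: ready={B,C,E,F,G,H} → run H
t=14: ready={B,C,E,F,G,H} → run H
t=15: ready={B,C,E,F,G} → run E
t=16: ready={B,C,E,F,G} → run E
t=17: ready={B,C,E,F,G} → run E
t=18: ready={B,C,E,F,G} → run E
t=19: ready={B,C,E,F,G} → run E
t=20: ready={B,C,E,F,G} → run E
t=21: ready={B,C,E,F,G} → run E
t=22: ready={B,C,E,F,G} → run E
t=23: ready={B,C,F,G} → run F
t=24: ready={B,C,F,G} → run F
t=25: ready={B,C,F,G} → run F
t=26: ready={B,C,F,G} → run F
t=27: ready={B,C,F,G} → run F
t=28: ready={B,C,G} → run G
t=29: ready={B,C,G} → run G
t=30: ready={B,C,G} → run G
t=31: ready={B,C,G} → run G
t=32: ready={B,C,G} → run G
t=33: ready={B,C,G} → run G
t=34: ready={B,C,G} → run G
t=35: ready={B,C} → run C
t=36: ready={B,C} → run C
t=37: ready={B} → run B
t=38: ready={B} → run B
t=39: (idle)
t=40: (idle)
t=41: (idle)
t=42: (idle)
t=43: (idle)
t=44: (idle)
t=45: (idle)
t=46: (idle)
t=47: (idle)
t=48: (idle)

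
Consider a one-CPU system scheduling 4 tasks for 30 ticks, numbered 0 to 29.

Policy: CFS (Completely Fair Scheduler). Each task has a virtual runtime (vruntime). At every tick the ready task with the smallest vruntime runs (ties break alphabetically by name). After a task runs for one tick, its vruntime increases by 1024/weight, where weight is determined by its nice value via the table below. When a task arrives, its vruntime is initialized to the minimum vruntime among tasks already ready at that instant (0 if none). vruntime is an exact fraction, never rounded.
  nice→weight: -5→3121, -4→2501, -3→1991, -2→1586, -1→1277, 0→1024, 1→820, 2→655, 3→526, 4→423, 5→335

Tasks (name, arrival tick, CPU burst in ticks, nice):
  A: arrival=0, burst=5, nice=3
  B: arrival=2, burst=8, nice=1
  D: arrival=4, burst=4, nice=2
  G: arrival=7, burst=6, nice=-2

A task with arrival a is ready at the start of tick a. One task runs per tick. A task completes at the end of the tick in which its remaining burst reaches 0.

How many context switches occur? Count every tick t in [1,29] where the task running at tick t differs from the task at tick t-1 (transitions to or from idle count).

t=0: vr[A=0] → run A
t=1: vr[A=512/263] → run A
t=2: vr[A=1024/263 B=1024/263] → run A
t=3: vr[A=1536/263 B=1024/263] → run B
t=4: vr[A=1536/263 B=277248/53915 D=277248/53915] → run B
t=5: vr[A=1536/263 B=344576/53915 D=277248/53915] → run D
t=6: vr[A=1536/263 B=344576/53915 D=9472256/1412573] → run A
t=7: vr[A=2048/263 B=344576/53915 D=9472256/1412573 G=344576/53915] → run B
t=8: vr[A=2048/263 B=411904/53915 D=9472256/1412573 G=344576/53915] → run G
t=9: vr[A=2048/263 B=411904/53915 D=9472256/1412573 G=300853248/42754595] → run D
t=10: vr[A=2048/263 B=411904/53915 D=58403072/7062865 G=300853248/42754595] → run G
t=11: vr[A=2048/263 B=411904/53915 D=58403072/7062865 G=328457728/42754595] → run B
t=12: vr[A=2048/263 B=479232/53915 D=58403072/7062865 G=328457728/42754595] → run G
t=13: vr[A=2048/263 B=479232/53915 D=58403072/7062865 G=356062208/42754595] → run A
t=14: vr[B=479232/53915 D=58403072/7062865 G=356062208/42754595] → run D
t=15: vr[B=479232/53915 D=69444864/7062865 G=356062208/42754595] → run G
t=16: vr[B=479232/53915 D=69444864/7062865 G=383666688/42754595] → run B
t=17: vr[B=109312/10783 D=69444864/7062865 G=383666688/42754595] → run G
t=18: vr[B=109312/10783 D=69444864/7062865 G=411271168/42754595] → run G
t=19: vr[B=109312/10783 D=69444864/7062865] → run D
t=20: vr[B=109312/10783] → run B
t=21: vr[B=613888/53915] → run B
t=22: vr[B=681216/53915] → run B
t=23: (idle)
t=24: (idle)
t=25: (idle)
t=26: (idle)
t=27: (idle)
t=28: (idle)
t=29: (idle)

context switches = 17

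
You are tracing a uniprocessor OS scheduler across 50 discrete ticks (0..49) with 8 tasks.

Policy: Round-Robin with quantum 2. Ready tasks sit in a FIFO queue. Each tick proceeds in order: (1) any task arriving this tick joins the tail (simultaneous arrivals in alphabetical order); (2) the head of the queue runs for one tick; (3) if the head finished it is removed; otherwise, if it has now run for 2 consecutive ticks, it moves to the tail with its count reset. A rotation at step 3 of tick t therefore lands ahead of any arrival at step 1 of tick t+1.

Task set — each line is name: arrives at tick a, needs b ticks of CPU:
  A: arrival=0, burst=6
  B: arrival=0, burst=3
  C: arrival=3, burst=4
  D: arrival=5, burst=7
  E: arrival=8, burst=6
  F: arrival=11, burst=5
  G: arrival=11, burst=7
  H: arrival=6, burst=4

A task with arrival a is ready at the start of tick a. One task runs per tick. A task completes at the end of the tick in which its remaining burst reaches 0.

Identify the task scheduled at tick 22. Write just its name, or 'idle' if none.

t=0: queue=[A,B] q_used=0 → run A
t=1: queue=[A,B] q_used=1 → run A
t=2: queue=[B,A] q_used=0 → run B
t=3: queue=[B,A,C] q_used=1 → run B
t=4: queue=[A,C,B] q_used=0 → run A
t=5: queue=[A,C,B,D] q_used=1 → run A
t=6: queue=[C,B,D,A,H] q_used=0 → run C
t=7: queue=[C,B,D,A,H] q_used=1 → run C
t=8: queue=[B,D,A,H,C,E] q_used=0 → run B
t=9: queue=[D,A,H,C,E] q_used=0 → run D
t=10: queue=[D,A,H,C,E] q_used=1 → run D
t=11: queue=[A,H,C,E,D,F,G] q_used=0 → run A
t=12: queue=[A,H,C,E,D,F,G] q_used=1 → run A
t=13: queue=[H,C,E,D,F,G] q_used=0 → run H
t=14: queue=[H,C,E,D,F,G] q_used=1 → run H
t=15: queue=[C,E,D,F,G,H] q_used=0 → run C
t=16: queue=[C,E,D,F,G,H] q_used=1 → run C
t=17: queue=[E,D,F,G,H] q_used=0 → run E
t=18: queue=[E,D,F,G,H] q_used=1 → run E
t=19: queue=[D,F,G,H,E] q_used=0 → run D
t=20: queue=[D,F,G,H,E] q_used=1 → run D
t=21: queue=[F,G,H,E,D] q_used=0 → run F
t=22: queue=[F,G,H,E,D] q_used=1 → run F
t=23: queue=[G,H,E,D,F] q_used=0 → run G
t=24: queue=[G,H,E,D,F] q_used=1 → run G
t=25: queue=[H,E,D,F,G] q_used=0 → run H
t=26: queue=[H,E,D,F,G] q_used=1 → run H
t=27: queue=[E,D,F,G] q_used=0 → run E
t=28: queue=[E,D,F,G] q_used=1 → run E
t=29: queue=[D,F,G,E] q_used=0 → run D
t=30: queue=[D,F,G,E] q_used=1 → run D
t=31: queue=[F,G,E,D] q_used=0 → run F
t=32: queue=[F,G,E,D] q_used=1 → run F
t=33: queue=[G,E,D,F] q_used=0 → run G
t=34: queue=[G,E,D,F] q_used=1 → run G
t=35: queue=[E,D,F,G] q_used=0 → run E
t=36: queue=[E,D,F,G] q_used=1 → run E
t=37: queue=[D,F,G] q_used=0 → run D
t=38: queue=[F,G] q_used=0 → run F
t=39: queue=[G] q_used=0 → run G
t=40: queue=[G] q_used=1 → run G
t=41: queue=[G] q_used=0 → run G
t=42: (idle)
t=43: (idle)
t=44: (idle)
t=45: (idle)
t=46: (idle)
t=47: (idle)
t=48: (idle)
t=49: (idle)

running at tick 22 = F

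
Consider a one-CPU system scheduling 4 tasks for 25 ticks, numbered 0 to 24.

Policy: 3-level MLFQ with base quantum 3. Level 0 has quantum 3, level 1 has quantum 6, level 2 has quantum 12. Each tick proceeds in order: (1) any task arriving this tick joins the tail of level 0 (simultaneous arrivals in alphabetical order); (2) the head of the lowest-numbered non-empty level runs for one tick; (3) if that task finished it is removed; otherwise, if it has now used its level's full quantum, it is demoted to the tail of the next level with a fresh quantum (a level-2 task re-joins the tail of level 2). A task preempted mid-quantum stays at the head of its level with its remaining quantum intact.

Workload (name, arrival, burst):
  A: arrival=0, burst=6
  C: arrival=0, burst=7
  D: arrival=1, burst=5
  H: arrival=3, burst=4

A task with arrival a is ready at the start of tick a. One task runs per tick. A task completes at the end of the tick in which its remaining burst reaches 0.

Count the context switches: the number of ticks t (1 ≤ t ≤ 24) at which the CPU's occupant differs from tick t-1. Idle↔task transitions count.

context switches = 8

t=0: L0/L1/L2 = AC/-/- → run A
t=1: L0/L1/L2 = ACD/-/- → run A
t=2: L0/L1/L2 = ACD/-/- → run A
t=3: L0/L1/L2 = CDH/A/- → run C
t=4: L0/L1/L2 = CDH/A/- → run C
t=5: L0/L1/L2 = CDH/A/- → run C
t=6: L0/L1/L2 = DH/AC/- → run D
t=7: L0/L1/L2 = DH/AC/- → run D
t=8: L0/L1/L2 = DH/AC/- → run D
t=9: L0/L1/L2 = H/ACD/- → run H
t=10: L0/L1/L2 = H/ACD/- → run H
t=11: L0/L1/L2 = H/ACD/- → run H
t=12: L0/L1/L2 = -/ACDH/- → run A
t=13: L0/L1/L2 = -/ACDH/- → run A
t=14: L0/L1/L2 = -/ACDH/- → run A
t=15: L0/L1/L2 = -/CDH/- → run C
t=16: L0/L1/L2 = -/CDH/- → run C
t=17: L0/L1/L2 = -/CDH/- → run C
t=18: L0/L1/L2 = -/CDH/- → run C
t=19: L0/L1/L2 = -/DH/- → run D
t=20: L0/L1/L2 = -/DH/- → run D
t=21: L0/L1/L2 = -/H/- → run H
t=22: (idle)
t=23: (idle)
t=24: (idle)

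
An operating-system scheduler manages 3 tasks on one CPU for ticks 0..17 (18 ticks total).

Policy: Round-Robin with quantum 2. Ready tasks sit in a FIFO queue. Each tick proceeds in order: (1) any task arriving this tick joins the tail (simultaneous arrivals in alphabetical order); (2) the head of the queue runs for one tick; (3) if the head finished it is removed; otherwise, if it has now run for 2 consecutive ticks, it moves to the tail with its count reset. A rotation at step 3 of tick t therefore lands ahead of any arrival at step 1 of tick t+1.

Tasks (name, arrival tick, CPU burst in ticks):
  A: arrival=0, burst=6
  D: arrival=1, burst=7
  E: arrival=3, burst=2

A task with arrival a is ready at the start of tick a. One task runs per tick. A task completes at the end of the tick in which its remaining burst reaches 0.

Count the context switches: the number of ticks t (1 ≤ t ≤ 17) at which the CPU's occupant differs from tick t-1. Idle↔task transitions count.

t=0: queue=[A] q_used=0 → run A
t=1: queue=[A,D] q_used=1 → run A
t=2: queue=[D,A] q_used=0 → run D
t=3: queue=[D,A,E] q_used=1 → run D
t=4: queue=[A,E,D] q_used=0 → run A
t=5: queue=[A,E,D] q_used=1 → run A
t=6: queue=[E,D,A] q_used=0 → run E
t=7: queue=[E,D,A] q_used=1 → run E
t=8: queue=[D,A] q_used=0 → run D
t=9: queue=[D,A] q_used=1 → run D
t=10: queue=[A,D] q_used=0 → run A
t=11: queue=[A,D] q_used=1 → run A
t=12: queue=[D] q_used=0 → run D
t=13: queue=[D] q_used=1 → run D
t=14: queue=[D] q_used=0 → run D
t=15: (idle)
t=16: (idle)
t=17: (idle)

context switches = 7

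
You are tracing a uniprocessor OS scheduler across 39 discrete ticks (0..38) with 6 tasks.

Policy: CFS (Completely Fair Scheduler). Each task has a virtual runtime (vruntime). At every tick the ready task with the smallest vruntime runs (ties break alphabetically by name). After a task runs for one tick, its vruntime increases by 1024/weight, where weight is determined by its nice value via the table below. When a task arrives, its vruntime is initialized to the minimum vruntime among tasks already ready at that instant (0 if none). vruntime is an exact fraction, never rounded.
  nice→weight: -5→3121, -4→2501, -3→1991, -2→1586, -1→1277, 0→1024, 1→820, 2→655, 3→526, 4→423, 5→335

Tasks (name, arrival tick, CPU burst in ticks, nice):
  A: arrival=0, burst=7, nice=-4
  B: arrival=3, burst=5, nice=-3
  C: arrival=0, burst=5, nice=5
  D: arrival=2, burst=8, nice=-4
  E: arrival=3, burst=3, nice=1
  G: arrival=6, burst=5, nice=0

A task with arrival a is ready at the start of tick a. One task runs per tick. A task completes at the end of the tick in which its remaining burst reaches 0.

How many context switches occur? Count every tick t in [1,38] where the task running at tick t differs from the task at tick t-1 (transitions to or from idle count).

context switches = 30

t=0: vr[A=0 C=0] → run A
t=1: vr[A=1024/2501 C=0] → run C
t=2: vr[A=1024/2501 C=1024/335 D=1024/2501] → run A
t=3: vr[A=2048/2501 B=1024/2501 C=1024/335 D=1024/2501 E=1024/2501] → run B
t=4: vr[A=2048/2501 B=4599808/4979491 C=1024/335 D=1024/2501 E=1024/2501] → run D
t=5: vr[A=2048/2501 B=4599808/4979491 C=1024/335 D=2048/2501 E=1024/2501] → run E
t=6: vr[A=2048/2501 B=4599808/4979491 C=1024/335 D=2048/2501 E=20736/12505 G=2048/2501] → run A
t=7: vr[A=3072/2501 B=4599808/4979491 C=1024/335 D=2048/2501 E=20736/12505 G=2048/2501] → run D
t=8: vr[A=3072/2501 B=4599808/4979491 C=1024/335 D=3072/2501 E=20736/12505 G=2048/2501] → run G
t=9: vr[A=3072/2501 B=4599808/4979491 C=1024/335 D=3072/2501 E=20736/12505 G=4549/2501] → run B
t=10: vr[A=3072/2501 B=7160832/4979491 C=1024/335 D=3072/2501 E=20736/12505 G=4549/2501] → run A
t=11: vr[A=4096/2501 B=7160832/4979491 C=1024/335 D=3072/2501 E=20736/12505 G=4549/2501] → run D
t=12: vr[A=4096/2501 B=7160832/4979491 C=1024/335 D=4096/2501 E=20736/12505 G=4549/2501] → run B
t=13: vr[A=4096/2501 B=9721856/4979491 C=1024/335 D=4096/2501 E=20736/12505 G=4549/2501] → run A
t=14: vr[A=5120/2501 B=9721856/4979491 C=1024/335 D=4096/2501 E=20736/12505 G=4549/2501] → run D
t=15: vr[A=5120/2501 B=9721856/4979491 C=1024/335 D=5120/2501 E=20736/12505 G=4549/2501] → run E
t=16: vr[A=5120/2501 B=9721856/4979491 C=1024/335 D=5120/2501 E=36352/12505 G=4549/2501] → run G
t=17: vr[A=5120/2501 B=9721856/4979491 C=1024/335 D=5120/2501 E=36352/12505 G=7050/2501] → run B
t=18: vr[A=5120/2501 B=12282880/4979491 C=1024/335 D=5120/2501 E=36352/12505 G=7050/2501] → run A
t=19: vr[A=6144/2501 B=12282880/4979491 C=1024/335 D=5120/2501 E=36352/12505 G=7050/2501] → run D
t=20: vr[A=6144/2501 B=12282880/4979491 C=1024/335 D=6144/2501 E=36352/12505 G=7050/2501] → run A
t=21: vr[B=12282880/4979491 C=1024/335 D=6144/2501 E=36352/12505 G=7050/2501] → run D
t=22: vr[B=12282880/4979491 C=1024/335 D=7168/2501 E=36352/12505 G=7050/2501] → run B
t=23: vr[C=1024/335 D=7168/2501 E=36352/12505 G=7050/2501] → run G
t=24: vr[C=1024/335 D=7168/2501 E=36352/12505 G=9551/2501] → run D
t=25: vr[C=1024/335 D=8192/2501 E=36352/12505 G=9551/2501] → run E
t=26: vr[C=1024/335 D=8192/2501 G=9551/2501] → run C
t=27: vr[C=2048/335 D=8192/2501 G=9551/2501] → run D
t=28: vr[C=2048/335 G=9551/2501] → run G
t=29: vr[C=2048/335 G=12052/2501] → run G
t=30: vr[C=2048/335] → run C
t=31: vr[C=3072/335] → run C
t=32: vr[C=4096/335] → run C
t=33: (idle)
t=34: (idle)
t=35: (idle)
t=36: (idle)
t=37: (idle)
t=38: (idle)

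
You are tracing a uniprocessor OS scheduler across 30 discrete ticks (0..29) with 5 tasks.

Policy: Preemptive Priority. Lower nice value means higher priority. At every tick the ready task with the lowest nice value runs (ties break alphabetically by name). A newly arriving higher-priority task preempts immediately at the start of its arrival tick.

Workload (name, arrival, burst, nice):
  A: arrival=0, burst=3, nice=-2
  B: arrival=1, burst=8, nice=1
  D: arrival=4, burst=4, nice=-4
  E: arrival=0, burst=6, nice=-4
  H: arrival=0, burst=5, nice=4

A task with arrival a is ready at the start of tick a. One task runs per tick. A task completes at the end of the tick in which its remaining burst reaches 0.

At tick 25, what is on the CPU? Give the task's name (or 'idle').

t=0: ready={A,E,H} → run E
t=1: ready={A,B,E,H} → run E
t=2: ready={A,B,E,H} → run E
t=3: ready={A,B,E,H} → run E
t=4: ready={A,B,D,E,H} → run D
t=5: ready={A,B,D,E,H} → run D
t=6: ready={A,B,D,E,H} → run D
t=7: ready={A,B,D,E,H} → run D
t=8: ready={A,B,E,H} → run E
t=9: ready={A,B,E,H} → run E
t=10: ready={A,B,H} → run A
t=11: ready={A,B,H} → run A
t=12: ready={A,B,H} → run A
t=13: ready={B,H} → run B
t=14: ready={B,H} → run B
t=15: ready={B,H} → run B
t=16: ready={B,H} → run B
t=17: ready={B,H} → run B
t=18: ready={B,H} → run B
t=19: ready={B,H} → run B
t=20: ready={B,H} → run B
t=21: ready={H} → run H
t=22: ready={H} → run H
t=23: ready={H} → run H
t=24: ready={H} → run H
t=25: ready={H} → run H
t=26: (idle)
t=27: (idle)
t=28: (idle)
t=29: (idle)

running at tick 25 = H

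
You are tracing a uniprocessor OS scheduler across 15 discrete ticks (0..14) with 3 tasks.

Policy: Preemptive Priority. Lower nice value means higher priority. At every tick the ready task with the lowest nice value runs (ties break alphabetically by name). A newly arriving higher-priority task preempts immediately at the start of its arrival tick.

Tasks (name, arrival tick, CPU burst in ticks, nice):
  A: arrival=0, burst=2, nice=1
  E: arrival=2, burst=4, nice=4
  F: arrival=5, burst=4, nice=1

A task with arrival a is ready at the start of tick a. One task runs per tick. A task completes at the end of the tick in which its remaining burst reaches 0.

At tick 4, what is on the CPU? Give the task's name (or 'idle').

t=0: ready={A} → run A
t=1: ready={A} → run A
t=2: ready={E} → run E
t=3: ready={E} → run E
t=4: ready={E} → run E
t=5: ready={E,F} → run F
t=6: ready={E,F} → run F
t=7: ready={E,F} → run F
t=8: ready={E,F} → run F
t=9: ready={E} → run E
t=10: (idle)
t=11: (idle)
t=12: (idle)
t=13: (idle)
t=14: (idle)

running at tick 4 = E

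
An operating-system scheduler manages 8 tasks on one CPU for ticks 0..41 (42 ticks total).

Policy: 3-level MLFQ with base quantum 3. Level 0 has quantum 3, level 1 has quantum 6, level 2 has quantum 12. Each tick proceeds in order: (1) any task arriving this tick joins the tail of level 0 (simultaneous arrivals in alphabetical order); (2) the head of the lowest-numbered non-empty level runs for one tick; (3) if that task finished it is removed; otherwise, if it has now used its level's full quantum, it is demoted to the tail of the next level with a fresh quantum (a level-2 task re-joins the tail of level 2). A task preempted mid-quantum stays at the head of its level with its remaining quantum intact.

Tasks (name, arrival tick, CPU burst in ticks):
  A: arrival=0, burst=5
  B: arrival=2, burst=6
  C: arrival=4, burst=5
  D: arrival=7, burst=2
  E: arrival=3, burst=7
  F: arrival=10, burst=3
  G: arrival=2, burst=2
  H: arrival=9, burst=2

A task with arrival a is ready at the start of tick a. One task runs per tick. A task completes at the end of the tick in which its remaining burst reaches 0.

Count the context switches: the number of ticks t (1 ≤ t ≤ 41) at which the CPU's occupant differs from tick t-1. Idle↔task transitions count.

t=0: L0/L1/L2 = A/-/- → run A
t=1: L0/L1/L2 = A/-/- → run A
t=2: L0/L1/L2 = ABG/-/- → run A
t=3: L0/L1/L2 = BGE/A/- → run B
t=4: L0/L1/L2 = BGEC/A/- → run B
t=5: L0/L1/L2 = BGEC/A/- → run B
t=6: L0/L1/L2 = GEC/AB/- → run G
t=7: L0/L1/L2 = GECD/AB/- → run G
t=8: L0/L1/L2 = ECD/AB/- → run E
t=9: L0/L1/L2 = ECDH/AB/- → run E
t=10: L0/L1/L2 = ECDHF/AB/- → run E
t=11: L0/L1/L2 = CDHF/ABE/- → run C
t=12: L0/L1/L2 = CDHF/ABE/- → run C
t=13: L0/L1/L2 = CDHF/ABE/- → run C
t=14: L0/L1/L2 = DHF/ABEC/- → run D
t=15: L0/L1/L2 = DHF/ABEC/- → run D
t=16: L0/L1/L2 = HF/ABEC/- → run H
t=17: L0/L1/L2 = HF/ABEC/- → run H
t=18: L0/L1/L2 = F/ABEC/- → run F
t=19: L0/L1/L2 = F/ABEC/- → run F
t=20: L0/L1/L2 = F/ABEC/- → run F
t=21: L0/L1/L2 = -/ABEC/- → run A
t=22: L0/L1/L2 = -/ABEC/- → run A
t=23: L0/L1/L2 = -/BEC/- → run B
t=24: L0/L1/L2 = -/BEC/- → run B
t=25: L0/L1/L2 = -/BEC/- → run B
t=26: L0/L1/L2 = -/EC/- → run E
t=27: L0/L1/L2 = -/EC/- → run E
t=28: L0/L1/L2 = -/EC/- → run E
t=29: L0/L1/L2 = -/EC/- → run E
t=30: L0/L1/L2 = -/C/- → run C
t=31: L0/L1/L2 = -/C/- → run C
t=32: (idle)
t=33: (idle)
t=34: (idle)
t=35: (idle)
t=36: (idle)
t=37: (idle)
t=38: (idle)
t=39: (idle)
t=40: (idle)
t=41: (idle)

context switches = 12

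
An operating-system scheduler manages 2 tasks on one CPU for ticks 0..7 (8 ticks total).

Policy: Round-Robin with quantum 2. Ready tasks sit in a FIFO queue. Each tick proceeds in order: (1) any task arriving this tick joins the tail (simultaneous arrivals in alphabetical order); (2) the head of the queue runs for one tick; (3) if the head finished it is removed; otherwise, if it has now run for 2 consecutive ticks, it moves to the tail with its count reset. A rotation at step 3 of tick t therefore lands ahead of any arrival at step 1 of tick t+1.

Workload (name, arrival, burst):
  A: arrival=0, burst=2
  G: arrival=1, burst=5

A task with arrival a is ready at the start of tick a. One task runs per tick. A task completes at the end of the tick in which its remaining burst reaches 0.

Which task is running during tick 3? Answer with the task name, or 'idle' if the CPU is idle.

running at tick 3 = G

t=0: queue=[A] q_used=0 → run A
t=1: queue=[A,G] q_used=1 → run A
t=2: queue=[G] q_used=0 → run G
t=3: queue=[G] q_used=1 → run G
t=4: queue=[G] q_used=0 → run G
t=5: queue=[G] q_used=1 → run G
t=6: queue=[G] q_used=0 → run G
t=7: (idle)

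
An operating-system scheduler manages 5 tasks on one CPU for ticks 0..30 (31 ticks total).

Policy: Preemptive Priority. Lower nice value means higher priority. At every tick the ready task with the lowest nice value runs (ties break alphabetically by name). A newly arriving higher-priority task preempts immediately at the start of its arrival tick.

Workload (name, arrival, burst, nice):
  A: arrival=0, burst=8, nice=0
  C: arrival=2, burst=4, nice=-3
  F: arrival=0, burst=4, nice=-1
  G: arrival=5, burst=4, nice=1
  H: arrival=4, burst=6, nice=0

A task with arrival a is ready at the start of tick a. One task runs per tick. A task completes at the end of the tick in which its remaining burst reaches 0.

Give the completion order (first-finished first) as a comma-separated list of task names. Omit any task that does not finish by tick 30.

t=0: ready={A,F} → run F
t=1: ready={A,F} → run F
t=2: ready={A,C,F} → run C
t=3: ready={A,C,F} → run C
t=4: ready={A,C,F,H} → run C
t=5: ready={A,C,F,G,H} → run C
t=6: ready={A,F,G,H} → run F
t=7: ready={A,F,G,H} → run F
t=8: ready={A,G,H} → run A
t=9: ready={A,G,H} → run A
t=10: ready={A,G,H} → run A
t=11: ready={A,G,H} → run A
t=12: ready={A,G,H} → run A
t=13: ready={A,G,H} → run A
t=14: ready={A,G,H} → run A
t=15: ready={A,G,H} → run A
t=16: ready={G,H} → run H
t=17: ready={G,H} → run H
t=18: ready={G,H} → run H
t=19: ready={G,H} → run H
t=20: ready={G,H} → run H
t=21: ready={G,H} → run H
t=22: ready={G} → run G
t=23: ready={G} → run G
t=24: ready={G} → run G
t=25: ready={G} → run G
t=26: (idle)
t=27: (idle)
t=28: (idle)
t=29: (idle)
t=30: (idle)

completion order = C, F, A, H, G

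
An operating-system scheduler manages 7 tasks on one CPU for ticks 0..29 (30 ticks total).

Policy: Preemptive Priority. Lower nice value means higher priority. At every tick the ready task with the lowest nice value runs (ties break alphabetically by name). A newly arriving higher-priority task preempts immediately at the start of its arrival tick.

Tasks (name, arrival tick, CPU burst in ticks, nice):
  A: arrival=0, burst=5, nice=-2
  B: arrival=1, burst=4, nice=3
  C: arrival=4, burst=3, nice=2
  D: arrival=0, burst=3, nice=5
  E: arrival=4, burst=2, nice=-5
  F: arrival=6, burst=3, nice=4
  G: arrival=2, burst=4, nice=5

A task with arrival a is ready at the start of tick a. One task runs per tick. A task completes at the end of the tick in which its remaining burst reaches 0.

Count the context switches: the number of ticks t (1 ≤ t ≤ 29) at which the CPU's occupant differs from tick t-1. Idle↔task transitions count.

context switches = 8

t=0: ready={A,D} → run A
t=1: ready={A,B,D} → run A
t=2: ready={A,B,D,G} → run A
t=3: ready={A,B,D,G} → run A
t=4: ready={A,B,C,D,E,G} → run E
t=5: ready={A,B,C,D,E,G} → run E
t=6: ready={A,B,C,D,F,G} → run A
t=7: ready={B,C,D,F,G} → run C
t=8: ready={B,C,D,F,G} → run C
t=9: ready={B,C,D,F,G} → run C
t=10: ready={B,D,F,G} → run B
t=11: ready={B,D,F,G} → run B
t=12: ready={B,D,F,G} → run B
t=13: ready={B,D,F,G} → run B
t=14: ready={D,F,G} → run F
t=15: ready={D,F,G} → run F
t=16: ready={D,F,G} → run F
t=17: ready={D,G} → run D
t=18: ready={D,G} → run D
t=19: ready={D,G} → run D
t=20: ready={G} → run G
t=21: ready={G} → run G
t=22: ready={G} → run G
t=23: ready={G} → run G
t=24: (idle)
t=25: (idle)
t=26: (idle)
t=27: (idle)
t=28: (idle)
t=29: (idle)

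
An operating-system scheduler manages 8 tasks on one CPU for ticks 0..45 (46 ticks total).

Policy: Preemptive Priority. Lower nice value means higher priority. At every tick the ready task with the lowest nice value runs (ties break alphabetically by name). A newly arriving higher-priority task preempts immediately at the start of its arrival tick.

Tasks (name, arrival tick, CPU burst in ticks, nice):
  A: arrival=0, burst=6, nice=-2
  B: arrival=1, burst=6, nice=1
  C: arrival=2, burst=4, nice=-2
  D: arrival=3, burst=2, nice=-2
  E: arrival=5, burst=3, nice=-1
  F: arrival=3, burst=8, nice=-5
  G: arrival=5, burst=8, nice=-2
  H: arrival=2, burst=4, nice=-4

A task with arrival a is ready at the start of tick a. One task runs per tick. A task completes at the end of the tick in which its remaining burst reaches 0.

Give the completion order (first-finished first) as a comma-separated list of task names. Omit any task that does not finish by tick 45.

t=0: ready={A} → run A
t=1: ready={A,B} → run A
t=2: ready={A,B,C,H} → run H
t=3: ready={A,B,C,D,F,H} → run F
t=4: ready={A,B,C,D,F,H} → run F
t=5: ready={A,B,C,D,E,F,G,H} → run F
t=6: ready={A,B,C,D,E,F,G,H} → run F
t=7: ready={A,B,C,D,E,F,G,H} → run F
t=8: ready={A,B,C,D,E,F,G,H} → run F
t=9: ready={A,B,C,D,E,F,G,H} → run F
t=10: ready={A,B,C,D,E,F,G,H} → run F
t=11: ready={A,B,C,D,E,G,H} → run H
t=12: ready={A,B,C,D,E,G,H} → run H
t=13: ready={A,B,C,D,E,G,H} → run H
t=14: ready={A,B,C,D,E,G} → run A
t=15: ready={A,B,C,D,E,G} → run A
t=16: ready={A,B,C,D,E,G} → run A
t=17: ready={A,B,C,D,E,G} → run A
t=18: ready={B,C,D,E,G} → run C
t=19: ready={B,C,D,E,G} → run C
t=20: ready={B,C,D,E,G} → run C
t=21: ready={B,C,D,E,G} → run C
t=22: ready={B,D,E,G} → run D
t=23: ready={B,D,E,G} → run D
t=24: ready={B,E,G} → run G
t=25: ready={B,E,G} → run G
t=26: ready={B,E,G} → run G
t=27: ready={B,E,G} → run G
t=28: ready={B,E,G} → run G
t=29: ready={B,E,G} → run G
t=30: ready={B,E,G} → run G
t=31: ready={B,E,G} → run G
t=32: ready={B,E} → run E
t=33: ready={B,E} → run E
t=34: ready={B,E} → run E
t=35: ready={B} → run B
t=36: ready={B} → run B
t=37: ready={B} → run B
t=38: ready={B} → run B
t=39: ready={B} → run B
t=40: ready={B} → run B
t=41: (idle)
t=42: (idle)
t=43: (idle)
t=44: (idle)
t=45: (idle)

completion order = F, H, A, C, D, G, E, B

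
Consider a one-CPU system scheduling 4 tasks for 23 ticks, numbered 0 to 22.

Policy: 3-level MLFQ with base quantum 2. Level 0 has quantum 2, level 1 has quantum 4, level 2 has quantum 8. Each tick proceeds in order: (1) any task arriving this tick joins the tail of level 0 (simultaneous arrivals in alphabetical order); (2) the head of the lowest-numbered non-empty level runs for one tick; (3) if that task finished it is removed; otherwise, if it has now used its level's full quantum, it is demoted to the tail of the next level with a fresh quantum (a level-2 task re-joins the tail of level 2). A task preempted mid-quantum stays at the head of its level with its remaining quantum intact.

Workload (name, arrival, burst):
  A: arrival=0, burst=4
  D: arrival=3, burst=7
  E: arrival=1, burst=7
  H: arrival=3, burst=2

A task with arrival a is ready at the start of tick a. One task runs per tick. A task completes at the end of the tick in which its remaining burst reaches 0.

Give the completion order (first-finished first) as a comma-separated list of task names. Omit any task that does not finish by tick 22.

t=0: L0/L1/L2 = A/-/- → run A
t=1: L0/L1/L2 = AE/-/- → run A
t=2: L0/L1/L2 = E/A/- → run E
t=3: L0/L1/L2 = EDH/A/- → run E
t=4: L0/L1/L2 = DH/AE/- → run D
t=5: L0/L1/L2 = DH/AE/- → run D
t=6: L0/L1/L2 = H/AED/- → run H
t=7: L0/L1/L2 = H/AED/- → run H
t=8: L0/L1/L2 = -/AED/- → run A
t=9: L0/L1/L2 = -/AED/- → run A
t=10: L0/L1/L2 = -/ED/- → run E
t=11: L0/L1/L2 = -/ED/- → run E
t=12: L0/L1/L2 = -/ED/- → run E
t=13: L0/L1/L2 = -/ED/- → run E
t=14: L0/L1/L2 = -/D/E → run D
t=15: L0/L1/L2 = -/D/E → run D
t=16: L0/L1/L2 = -/D/E → run D
t=17: L0/L1/L2 = -/D/E → run D
t=18: L0/L1/L2 = -/-/ED → run E
t=19: L0/L1/L2 = -/-/D → run D
t=20: (idle)
t=21: (idle)
t=22: (idle)

completion order = H, A, E, D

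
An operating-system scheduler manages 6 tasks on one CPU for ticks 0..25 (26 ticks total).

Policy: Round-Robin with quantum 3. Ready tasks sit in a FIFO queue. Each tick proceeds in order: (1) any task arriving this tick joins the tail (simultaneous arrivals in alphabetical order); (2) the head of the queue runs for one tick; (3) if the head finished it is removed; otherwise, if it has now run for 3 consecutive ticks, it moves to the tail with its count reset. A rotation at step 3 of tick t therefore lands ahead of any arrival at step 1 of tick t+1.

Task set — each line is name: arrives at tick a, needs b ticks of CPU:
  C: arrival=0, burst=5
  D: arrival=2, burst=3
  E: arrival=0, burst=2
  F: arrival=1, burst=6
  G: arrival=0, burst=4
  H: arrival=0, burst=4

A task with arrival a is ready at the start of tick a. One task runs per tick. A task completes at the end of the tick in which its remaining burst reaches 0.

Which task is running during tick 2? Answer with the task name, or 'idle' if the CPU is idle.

t=0: queue=[C,E,G,H] q_used=0 → run C
t=1: queue=[C,E,G,H,F] q_used=1 → run C
t=2: queue=[C,E,G,H,F,D] q_used=2 → run C
t=3: queue=[E,G,H,F,D,C] q_used=0 → run E
t=4: queue=[E,G,H,F,D,C] q_used=1 → run E
t=5: queue=[G,H,F,D,C] q_used=0 → run G
t=6: queue=[G,H,F,D,C] q_used=1 → run G
t=7: queue=[G,H,F,D,C] q_used=2 → run G
t=8: queue=[H,F,D,C,G] q_used=0 → run H
t=9: queue=[H,F,D,C,G] q_used=1 → run H
t=10: queue=[H,F,D,C,G] q_used=2 → run H
t=11: queue=[F,D,C,G,H] q_used=0 → run F
t=12: queue=[F,D,C,G,H] q_used=1 → run F
t=13: queue=[F,D,C,G,H] q_used=2 → run F
t=14: queue=[D,C,G,H,F] q_used=0 → run D
t=15: queue=[D,C,G,H,F] q_used=1 → run D
t=16: queue=[D,C,G,H,F] q_used=2 → run D
t=17: queue=[C,G,H,F] q_used=0 → run C
t=18: queue=[C,G,H,F] q_used=1 → run C
t=19: queue=[G,H,F] q_used=0 → run G
t=20: queue=[H,F] q_used=0 → run H
t=21: queue=[F] q_used=0 → run F
t=22: queue=[F] q_used=1 → run F
t=23: queue=[F] q_used=2 → run F
t=24: (idle)
t=25: (idle)

running at tick 2 = C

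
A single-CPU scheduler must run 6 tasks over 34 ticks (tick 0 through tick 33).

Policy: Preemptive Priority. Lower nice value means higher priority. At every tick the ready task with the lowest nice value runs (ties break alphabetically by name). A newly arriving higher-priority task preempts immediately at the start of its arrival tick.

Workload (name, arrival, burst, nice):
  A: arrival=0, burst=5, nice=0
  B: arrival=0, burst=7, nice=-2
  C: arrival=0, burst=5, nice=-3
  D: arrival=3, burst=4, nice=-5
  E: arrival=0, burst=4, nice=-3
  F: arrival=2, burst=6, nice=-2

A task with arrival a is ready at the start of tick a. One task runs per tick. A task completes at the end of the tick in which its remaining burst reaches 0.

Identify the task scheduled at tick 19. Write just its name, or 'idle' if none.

t=0: ready={A,B,C,E} → run C
t=1: ready={A,B,C,E} → run C
t=2: ready={A,B,C,E,F} → run C
t=3: ready={A,B,C,D,E,F} → run D
t=4: ready={A,B,C,D,E,F} → run D
t=5: ready={A,B,C,D,E,F} → run D
t=6: ready={A,B,C,D,E,F} → run D
t=7: ready={A,B,C,E,F} → run C
t=8: ready={A,B,C,E,F} → run C
t=9: ready={A,B,E,F} → run E
t=10: ready={A,B,E,F} → run E
t=11: ready={A,B,E,F} → run E
t=12: ready={A,B,E,F} → run E
t=13: ready={A,B,F} → run B
t=14: ready={A,B,F} → run B
t=15: ready={A,B,F} → run B
t=16: ready={A,B,F} → run B
t=17: ready={A,B,F} → run B
t=18: ready={A,B,F} → run B
t=19: ready={A,B,F} → run B
t=20: ready={A,F} → run F
t=21: ready={A,F} → run F
t=22: ready={A,F} → run F
t=23: ready={A,F} → run F
t=24: ready={A,F} → run F
t=25: ready={A,F} → run F
t=26: ready={A} → run A
t=27: ready={A} → run A
t=28: ready={A} → run A
t=29: ready={A} → run A
t=30: ready={A} → run A
t=31: (idle)
t=32: (idle)
t=33: (idle)

running at tick 19 = B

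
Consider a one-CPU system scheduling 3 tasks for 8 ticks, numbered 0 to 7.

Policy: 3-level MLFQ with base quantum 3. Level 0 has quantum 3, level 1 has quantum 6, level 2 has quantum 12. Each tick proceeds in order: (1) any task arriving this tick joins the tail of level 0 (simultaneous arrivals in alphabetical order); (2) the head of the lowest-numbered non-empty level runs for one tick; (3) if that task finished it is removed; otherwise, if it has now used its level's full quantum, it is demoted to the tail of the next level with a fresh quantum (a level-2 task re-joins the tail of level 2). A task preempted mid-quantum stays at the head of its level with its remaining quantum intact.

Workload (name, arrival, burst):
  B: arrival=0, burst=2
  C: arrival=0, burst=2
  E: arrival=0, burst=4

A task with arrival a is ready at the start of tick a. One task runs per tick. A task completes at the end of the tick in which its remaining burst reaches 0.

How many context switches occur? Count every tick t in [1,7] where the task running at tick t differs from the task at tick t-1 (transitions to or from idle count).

context switches = 2

t=0: L0/L1/L2 = BCE/-/- → run B
t=1: L0/L1/L2 = BCE/-/- → run B
t=2: L0/L1/L2 = CE/-/- → run C
t=3: L0/L1/L2 = CE/-/- → run C
t=4: L0/L1/L2 = E/-/- → run E
t=5: L0/L1/L2 = E/-/- → run E
t=6: L0/L1/L2 = E/-/- → run E
t=7: L0/L1/L2 = -/E/- → run E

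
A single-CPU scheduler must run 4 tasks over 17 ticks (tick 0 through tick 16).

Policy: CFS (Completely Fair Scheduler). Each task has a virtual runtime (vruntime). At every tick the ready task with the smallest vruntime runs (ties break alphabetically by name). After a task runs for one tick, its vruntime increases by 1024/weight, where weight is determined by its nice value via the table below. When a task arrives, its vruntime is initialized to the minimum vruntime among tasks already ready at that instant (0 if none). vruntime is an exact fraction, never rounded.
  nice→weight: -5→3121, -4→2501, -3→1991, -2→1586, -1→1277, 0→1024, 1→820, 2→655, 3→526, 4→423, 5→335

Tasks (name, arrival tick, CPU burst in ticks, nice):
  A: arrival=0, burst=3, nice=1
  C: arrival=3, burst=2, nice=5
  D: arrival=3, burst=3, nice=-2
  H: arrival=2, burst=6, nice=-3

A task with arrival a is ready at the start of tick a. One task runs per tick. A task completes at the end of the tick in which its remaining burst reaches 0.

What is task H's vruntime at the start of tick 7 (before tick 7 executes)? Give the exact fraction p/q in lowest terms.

vruntime(H, start of tick 7) = 1439232/408155

t=0: vr[A=0] → run A
t=1: vr[A=256/205] → run A
t=2: vr[A=512/205 H=512/205] → run A
t=3: vr[C=512/205 D=512/205 H=512/205] → run C
t=4: vr[C=76288/13735 D=512/205 H=512/205] → run D
t=5: vr[C=76288/13735 D=510976/162565 H=512/205] → run H
t=6: vr[C=76288/13735 D=510976/162565 H=1229312/408155] → run H
t=7: vr[C=76288/13735 D=510976/162565 H=1439232/408155] → run D
t=8: vr[C=76288/13735 D=615936/162565 H=1439232/408155] → run H
t=9: vr[C=76288/13735 D=615936/162565 H=1649152/408155] → run D
t=10: vr[C=76288/13735 H=1649152/408155] → run H
t=11: vr[C=76288/13735 H=1859072/408155] → run H
t=12: vr[C=76288/13735 H=2068992/408155] → run H
t=13: vr[C=76288/13735] → run C
t=14: (idle)
t=15: (idle)
t=16: (idle)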